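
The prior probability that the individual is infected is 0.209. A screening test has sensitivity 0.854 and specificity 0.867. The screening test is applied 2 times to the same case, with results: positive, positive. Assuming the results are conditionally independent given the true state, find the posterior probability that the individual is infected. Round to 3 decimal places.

Posterior P(H) ≈ 0.916

With H the event that the individual is infected, the joint likelihood of the observed sequence is P(data|H) = 0.854·0.854 = 0.72932 and P(data|¬H) = 0.133·0.133 = 0.017689.
Bayes: P(H|data) = 0.209·0.72932 / (0.209·0.72932 + 0.791·0.017689) = 0.15243/0.16642 = 0.9159.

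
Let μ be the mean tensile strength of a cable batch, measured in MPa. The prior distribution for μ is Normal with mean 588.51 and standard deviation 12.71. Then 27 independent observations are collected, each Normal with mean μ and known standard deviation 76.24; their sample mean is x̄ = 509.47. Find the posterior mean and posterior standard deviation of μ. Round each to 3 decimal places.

With known σ, the Normal prior is conjugate. Weight on the data is w = (n/σ²)/(n/σ² + 1/τ₀²) = 0.00464513/(0.00464513+0.00619026) = 0.42870.
Posterior mean = w·x̄ + (1−w)·μ₀ = 0.42870·509.47 + 0.57130·588.51 = 554.626. Posterior variance = 1/(0.00464513+0.00619026) = 92.2902, so SD = 9.607.

Posterior mean ≈ 554.626; posterior SD ≈ 9.607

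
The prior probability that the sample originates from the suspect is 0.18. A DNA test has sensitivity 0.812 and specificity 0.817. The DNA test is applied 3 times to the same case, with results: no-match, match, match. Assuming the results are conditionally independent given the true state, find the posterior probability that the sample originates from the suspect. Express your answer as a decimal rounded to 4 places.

Posterior P(H) ≈ 0.4986

Let H be the event that the sample originates from the suspect; start with P(H) = 0.18. P('match'|H) = 0.812, P('match'|¬H) = 0.183.
Update on result 1 ('no-match'): P(H) ← 0.188·0.1800 / (0.188·0.1800 + 0.817·0.8200) = 0.033840/0.70378 = 0.0481.
Update on result 2 ('match'): P(H) ← 0.812·0.0481 / (0.812·0.0481 + 0.183·0.9519) = 0.039044/0.21324 = 0.1831.
Update on result 3 ('match'): P(H) ← 0.812·0.1831 / (0.812·0.1831 + 0.183·0.8169) = 0.14867/0.29817 = 0.4986.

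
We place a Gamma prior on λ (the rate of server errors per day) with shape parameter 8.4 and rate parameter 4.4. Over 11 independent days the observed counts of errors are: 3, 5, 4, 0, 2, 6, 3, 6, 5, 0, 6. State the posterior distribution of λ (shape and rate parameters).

Posterior: Gamma(shape=48.4, rate=15.4)

Total count ∑xᵢ = 40 over n = 11 days.
Gamma is conjugate to the Poisson likelihood: posterior is Gamma(shape = 8.4+40 = 48.4, rate = 4.4+11 = 15.4).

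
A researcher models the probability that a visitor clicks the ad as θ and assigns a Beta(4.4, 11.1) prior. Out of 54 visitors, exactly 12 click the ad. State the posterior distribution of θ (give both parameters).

The binomial likelihood is conjugate to the Beta prior: with 12 successes and 42 failures, the posterior is Beta(4.4+12, 11.1+42) = Beta(16.4, 53.1).

Posterior: Beta(16.4, 53.1)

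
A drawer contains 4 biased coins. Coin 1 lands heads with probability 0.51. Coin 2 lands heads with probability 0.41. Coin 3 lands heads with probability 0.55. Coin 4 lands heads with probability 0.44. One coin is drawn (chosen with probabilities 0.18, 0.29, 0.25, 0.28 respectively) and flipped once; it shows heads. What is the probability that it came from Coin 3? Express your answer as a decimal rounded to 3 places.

Posterior probability ≈ 0.292

P(heads|C1) = 0.51; P(heads|C2) = 0.41; P(heads|C3) = 0.55; P(heads|C4) = 0.44.
Prior × likelihood for each source: 0.18·0.51=0.09180, 0.29·0.41=0.1189, 0.25·0.55=0.1375, 0.28·0.44=0.1232. Summing gives P(heads) = 0.47140.
P(Coin 3 | heads) = 0.1375 / 0.47140 = 0.292.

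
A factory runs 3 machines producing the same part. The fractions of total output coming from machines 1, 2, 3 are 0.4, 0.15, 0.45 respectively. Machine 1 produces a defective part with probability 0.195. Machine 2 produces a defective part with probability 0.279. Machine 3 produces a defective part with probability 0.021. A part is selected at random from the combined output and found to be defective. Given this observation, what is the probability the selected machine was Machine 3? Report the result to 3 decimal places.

P(defective|M1) = 0.195; P(defective|M2) = 0.279; P(defective|M3) = 0.021.
Prior × likelihood for each source: 0.4·0.195=0.07800, 0.15·0.279=0.04185, 0.45·0.021=0.009450. Summing gives P(defective) = 0.12930.
P(Machine 3 | defective) = 0.009450 / 0.12930 = 0.073.

Posterior probability ≈ 0.073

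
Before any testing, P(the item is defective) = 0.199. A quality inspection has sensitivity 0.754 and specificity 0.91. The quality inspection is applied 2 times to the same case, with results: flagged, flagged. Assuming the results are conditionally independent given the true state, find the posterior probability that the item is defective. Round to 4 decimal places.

Posterior P(H) ≈ 0.9458

With H the event that the item is defective, the joint likelihood of the observed sequence is P(data|H) = 0.754·0.754 = 0.56852 and P(data|¬H) = 0.09·0.09 = 0.0081000.
Bayes: P(H|data) = 0.199·0.56852 / (0.199·0.56852 + 0.801·0.0081000) = 0.11313/0.11962 = 0.9458.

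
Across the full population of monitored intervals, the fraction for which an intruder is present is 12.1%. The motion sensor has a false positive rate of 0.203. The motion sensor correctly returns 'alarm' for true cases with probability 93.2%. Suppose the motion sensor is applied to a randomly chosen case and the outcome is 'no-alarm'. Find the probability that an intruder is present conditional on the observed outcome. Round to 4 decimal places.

P(H | E) ≈ 0.0116

Write H for 'an intruder is present'. Prior odds H:¬H = 0.121/0.879 = 0.13766. For the 'no-alarm' outcome, the likelihood ratio is 0.068/0.797 = 0.085320.
Posterior odds = 0.13766 × 0.085320 = 0.011745, so P(H|E) = 0.011745/(1+0.011745) = 0.0116.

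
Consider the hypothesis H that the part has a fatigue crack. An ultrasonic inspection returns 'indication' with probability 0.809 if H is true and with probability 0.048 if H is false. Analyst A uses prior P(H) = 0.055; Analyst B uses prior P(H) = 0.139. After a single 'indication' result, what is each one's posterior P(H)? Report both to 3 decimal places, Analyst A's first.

Analyst A: 0.495; Analyst B: 0.731

The likelihood ratio for an 'indication' result is 0.809/0.048 = 16.854.
Analyst A: prior odds 0.055/0.945 = 0.058201; posterior odds 0.98093; posterior probability 0.495.
Analyst B: prior odds 0.139/0.861 = 0.16144; posterior odds 2.7209; posterior probability 0.731.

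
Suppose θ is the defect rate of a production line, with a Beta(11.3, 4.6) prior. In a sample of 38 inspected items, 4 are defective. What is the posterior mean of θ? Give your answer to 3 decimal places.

Posterior mean ≈ 0.284

Observing 4 successes and 34 failures updates Beta(11.3, 4.6) by adding the success and failure counts to the two shape parameters: α = 11.3+4 = 15.3, β = 4.6+34 = 38.6.
E[θ | data] = 15.3/(15.3+38.6) = 0.284.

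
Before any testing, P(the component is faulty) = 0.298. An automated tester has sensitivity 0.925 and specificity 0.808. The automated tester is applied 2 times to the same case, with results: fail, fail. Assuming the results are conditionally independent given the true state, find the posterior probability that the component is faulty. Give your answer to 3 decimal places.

Posterior P(H) ≈ 0.908

With H the event that the component is faulty, the joint likelihood of the observed sequence is P(data|H) = 0.925·0.925 = 0.85563 and P(data|¬H) = 0.192·0.192 = 0.036864.
Bayes: P(H|data) = 0.298·0.85563 / (0.298·0.85563 + 0.702·0.036864) = 0.25498/0.28085 = 0.9079.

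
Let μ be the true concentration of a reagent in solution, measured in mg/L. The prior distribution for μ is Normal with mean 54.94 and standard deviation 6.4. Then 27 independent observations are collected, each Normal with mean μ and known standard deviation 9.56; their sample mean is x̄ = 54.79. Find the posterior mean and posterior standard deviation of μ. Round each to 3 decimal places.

Posterior mean ≈ 54.801; posterior SD ≈ 1.768

Prior precision 1/τ₀² = 1/6.4² = 0.0244141; data precision n/σ² = 27/9.56² = 0.295426.
Posterior precision = 0.0244141 + 0.295426 = 0.319840, giving posterior SD = 1/√0.319840 = 1.768.
Posterior mean = (0.0244141·54.94 + 0.295426·54.79) / 0.319840 = 54.801.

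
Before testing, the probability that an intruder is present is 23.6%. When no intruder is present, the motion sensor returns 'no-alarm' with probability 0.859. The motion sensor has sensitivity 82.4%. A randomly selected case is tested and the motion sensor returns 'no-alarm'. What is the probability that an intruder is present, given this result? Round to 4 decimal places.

P(H | E) ≈ 0.0595

Let H be the event that an intruder is present. P(H) = 0.236, so P(¬H) = 0.764. With E the 'no-alarm' result, P(E|H) = 0.176 and P(E|¬H) = 0.859.
P(E) = 0.176·0.236 + 0.859·0.764 = 0.041536 + 0.65628 = 0.69781.
By Bayes' theorem, P(H|E) = 0.041536 / 0.69781 = 0.0595.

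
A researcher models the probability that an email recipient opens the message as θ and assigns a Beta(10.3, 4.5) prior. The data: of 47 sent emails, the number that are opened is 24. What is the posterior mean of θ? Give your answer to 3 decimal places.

The binomial likelihood is conjugate to the Beta prior: with 24 successes and 23 failures, the posterior is Beta(10.3+24, 4.5+23) = Beta(34.3, 27.5).
E[θ | data] = 34.3/(34.3+27.5) = 0.555.

Posterior mean ≈ 0.555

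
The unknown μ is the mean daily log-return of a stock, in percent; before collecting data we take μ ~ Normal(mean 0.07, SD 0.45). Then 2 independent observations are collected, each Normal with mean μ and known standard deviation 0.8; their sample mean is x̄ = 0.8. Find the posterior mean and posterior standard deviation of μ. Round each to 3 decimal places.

Posterior mean ≈ 0.353; posterior SD ≈ 0.352

With known σ, the Normal prior is conjugate. Weight on the data is w = (n/σ²)/(n/σ² + 1/τ₀²) = 3.12500/(3.12500+4.93827) = 0.38756.
Posterior mean = w·x̄ + (1−w)·μ₀ = 0.38756·0.8 + 0.61244·0.07 = 0.353. Posterior variance = 1/(3.12500+4.93827) = 0.124019, so SD = 0.352.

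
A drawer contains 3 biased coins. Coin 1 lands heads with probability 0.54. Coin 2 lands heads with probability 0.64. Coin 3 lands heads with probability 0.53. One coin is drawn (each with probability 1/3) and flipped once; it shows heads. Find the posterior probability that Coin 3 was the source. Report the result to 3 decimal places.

P(heads|C1) = 0.54; P(heads|C2) = 0.64; P(heads|C3) = 0.53.
Prior × likelihood for each source: 0.333333·0.54=0.1800, 0.333333·0.64=0.2133, 0.333333·0.53=0.1767. Summing gives P(heads) = 0.57000.
P(Coin 3 | heads) = 0.1767 / 0.57000 = 0.310.

Posterior probability ≈ 0.310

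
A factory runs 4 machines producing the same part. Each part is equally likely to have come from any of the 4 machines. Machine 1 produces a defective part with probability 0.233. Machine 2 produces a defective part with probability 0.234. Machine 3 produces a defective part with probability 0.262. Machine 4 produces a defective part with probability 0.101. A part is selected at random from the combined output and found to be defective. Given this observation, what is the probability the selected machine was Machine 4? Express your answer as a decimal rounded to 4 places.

Posterior probability ≈ 0.1217

P(defective|M1) = 0.233; P(defective|M2) = 0.234; P(defective|M3) = 0.262; P(defective|M4) = 0.101.
Prior × likelihood for each source: 0.25·0.233=0.05825, 0.25·0.234=0.05850, 0.25·0.262=0.06550, 0.25·0.101=0.02525. Summing gives P(defective) = 0.20750.
P(Machine 4 | defective) = 0.02525 / 0.20750 = 0.1217.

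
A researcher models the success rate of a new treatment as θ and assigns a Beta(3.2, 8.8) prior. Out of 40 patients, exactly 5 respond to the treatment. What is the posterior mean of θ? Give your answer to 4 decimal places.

The binomial likelihood is conjugate to the Beta prior: with 5 successes and 35 failures, the posterior is Beta(3.2+5, 8.8+35) = Beta(8.2, 43.8).
E[θ | data] = 8.2/(8.2+43.8) = 0.1577.

Posterior mean ≈ 0.1577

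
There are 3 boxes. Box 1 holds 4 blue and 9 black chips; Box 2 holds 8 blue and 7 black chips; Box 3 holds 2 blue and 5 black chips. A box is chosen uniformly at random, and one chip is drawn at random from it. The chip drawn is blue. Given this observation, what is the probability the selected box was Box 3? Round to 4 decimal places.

Posterior probability ≈ 0.2536

Tabulate prior·likelihood by source: [1] prior 0.333333, lik 0.3077, product 0.1026; [2] prior 0.333333, lik 0.5333, product 0.1778; [3] prior 0.333333, lik 0.2857, product 0.09524.
Normalizing constant = 0.37558; the posterior for Box 3 is its product over the sum, 0.09524/0.37558 = 0.2536.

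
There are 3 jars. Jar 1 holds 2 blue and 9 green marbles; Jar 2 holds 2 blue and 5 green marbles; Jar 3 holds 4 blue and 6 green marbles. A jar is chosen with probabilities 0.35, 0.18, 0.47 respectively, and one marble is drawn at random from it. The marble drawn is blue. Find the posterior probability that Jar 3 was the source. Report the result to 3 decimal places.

Posterior probability ≈ 0.620

P(blue|Jar 1) = 0.1818; P(blue|Jar 2) = 0.2857; P(blue|Jar 3) = 0.4.
Prior × likelihood for each source: 0.35·0.1818=0.06364, 0.18·0.2857=0.05143, 0.47·0.4=0.1880. Summing gives P(blue) = 0.30306.
P(Jar 3 | blue) = 0.1880 / 0.30306 = 0.620.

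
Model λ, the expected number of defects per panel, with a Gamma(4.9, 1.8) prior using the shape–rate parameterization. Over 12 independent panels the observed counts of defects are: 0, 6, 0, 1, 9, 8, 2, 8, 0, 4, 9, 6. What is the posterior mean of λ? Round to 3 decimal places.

Posterior mean ≈ 4.196

Total count ∑xᵢ = 53 over n = 12 panels.
Gamma is conjugate to the Poisson likelihood: posterior is Gamma(shape = 4.9+53 = 57.9, rate = 1.8+12 = 13.8).
E[λ | data] = 57.9/13.8 = 4.196.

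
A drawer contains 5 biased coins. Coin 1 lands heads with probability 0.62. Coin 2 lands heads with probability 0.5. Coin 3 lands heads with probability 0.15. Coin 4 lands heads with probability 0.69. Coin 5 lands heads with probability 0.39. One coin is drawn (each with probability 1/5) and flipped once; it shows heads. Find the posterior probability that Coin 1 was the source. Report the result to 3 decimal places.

Posterior probability ≈ 0.264

Tabulate prior·likelihood by source: [1] prior 0.2, lik 0.62, product 0.1240; [2] prior 0.2, lik 0.5, product 0.1000; [3] prior 0.2, lik 0.15, product 0.03000; [4] prior 0.2, lik 0.69, product 0.1380; [5] prior 0.2, lik 0.39, product 0.07800.
Normalizing constant = 0.47000; the posterior for Coin 1 is its product over the sum, 0.1240/0.47000 = 0.264.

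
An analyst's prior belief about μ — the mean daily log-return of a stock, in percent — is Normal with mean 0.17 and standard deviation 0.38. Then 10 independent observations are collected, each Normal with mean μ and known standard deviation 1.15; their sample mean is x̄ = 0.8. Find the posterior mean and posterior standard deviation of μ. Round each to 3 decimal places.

Posterior mean ≈ 0.499; posterior SD ≈ 0.263

Prior precision 1/τ₀² = 1/0.38² = 6.92521; data precision n/σ² = 10/1.15² = 7.56144.
Posterior precision = 6.92521 + 7.56144 = 14.4866, giving posterior SD = 1/√14.4866 = 0.263.
Posterior mean = (6.92521·0.17 + 7.56144·0.8) / 14.4866 = 0.499.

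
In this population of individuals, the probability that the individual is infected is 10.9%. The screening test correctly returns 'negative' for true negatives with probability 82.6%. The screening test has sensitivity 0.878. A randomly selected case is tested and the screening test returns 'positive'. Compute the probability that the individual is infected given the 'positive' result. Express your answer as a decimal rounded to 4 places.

P(H | E) ≈ 0.3817

Write H for 'the individual is infected'. Prior odds H:¬H = 0.109/0.891 = 0.12233. For the 'positive' outcome, the likelihood ratio is 0.878/0.174 = 5.0460.
Posterior odds = 0.12233 × 5.0460 = 0.61730, so P(H|E) = 0.61730/(1+0.61730) = 0.3817.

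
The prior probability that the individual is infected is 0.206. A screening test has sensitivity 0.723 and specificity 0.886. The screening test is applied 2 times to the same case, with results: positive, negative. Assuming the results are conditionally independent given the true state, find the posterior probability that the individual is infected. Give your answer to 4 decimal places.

Let H be the event that the individual is infected; start with P(H) = 0.206. P('positive'|H) = 0.723, P('positive'|¬H) = 0.114.
Update on result 1 ('positive'): P(H) ← 0.723·0.2060 / (0.723·0.2060 + 0.114·0.7940) = 0.14894/0.23945 = 0.6220.
Update on result 2 ('negative'): P(H) ← 0.277·0.6220 / (0.277·0.6220 + 0.886·0.3780) = 0.17229/0.50721 = 0.3397.

Posterior P(H) ≈ 0.3397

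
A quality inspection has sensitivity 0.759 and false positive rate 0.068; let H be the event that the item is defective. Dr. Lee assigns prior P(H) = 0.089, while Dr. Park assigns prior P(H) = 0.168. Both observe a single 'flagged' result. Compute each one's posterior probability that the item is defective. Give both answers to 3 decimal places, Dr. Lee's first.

P('+'|H) = 0.759, P('+'|¬H) = 0.068.
Dr. Lee: numerator 0.759·0.089 = 0.067551; evidence = 0.067551+0.068·0.911 = 0.12950; posterior = 0.522.
Dr. Park: numerator 0.759·0.168 = 0.12751; evidence = 0.12751+0.068·0.832 = 0.18409; posterior = 0.693.

Dr. Lee: 0.522; Dr. Park: 0.693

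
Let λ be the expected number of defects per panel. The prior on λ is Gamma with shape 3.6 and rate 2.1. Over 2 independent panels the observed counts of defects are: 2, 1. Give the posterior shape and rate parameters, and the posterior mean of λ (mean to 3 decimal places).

Total count ∑xᵢ = 3 over n = 2 panels.
Gamma is conjugate to the Poisson likelihood: posterior is Gamma(shape = 3.6+3 = 6.6, rate = 2.1+2 = 4.1).
E[λ | data] = 6.6/4.1 = 1.610.

Posterior: Gamma(shape=6.6, rate=4.1); mean ≈ 1.610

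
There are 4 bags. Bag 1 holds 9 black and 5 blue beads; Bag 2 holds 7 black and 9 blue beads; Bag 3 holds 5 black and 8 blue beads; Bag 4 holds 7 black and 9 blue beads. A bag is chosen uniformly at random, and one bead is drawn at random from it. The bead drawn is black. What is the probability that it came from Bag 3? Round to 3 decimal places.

Posterior probability ≈ 0.202

Tabulate prior·likelihood by source: [1] prior 0.25, lik 0.6429, product 0.1607; [2] prior 0.25, lik 0.4375, product 0.1094; [3] prior 0.25, lik 0.3846, product 0.09615; [4] prior 0.25, lik 0.4375, product 0.1094.
Normalizing constant = 0.47562; the posterior for Bag 3 is its product over the sum, 0.09615/0.47562 = 0.202.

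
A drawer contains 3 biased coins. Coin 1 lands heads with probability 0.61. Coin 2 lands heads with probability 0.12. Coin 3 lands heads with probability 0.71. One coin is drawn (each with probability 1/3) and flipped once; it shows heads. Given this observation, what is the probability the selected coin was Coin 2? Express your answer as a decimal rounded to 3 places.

Posterior probability ≈ 0.083

P(heads|C1) = 0.61; P(heads|C2) = 0.12; P(heads|C3) = 0.71.
Prior × likelihood for each source: 0.333333·0.61=0.2033, 0.333333·0.12=0.04000, 0.333333·0.71=0.2367. Summing gives P(heads) = 0.48000.
P(Coin 2 | heads) = 0.04000 / 0.48000 = 0.083.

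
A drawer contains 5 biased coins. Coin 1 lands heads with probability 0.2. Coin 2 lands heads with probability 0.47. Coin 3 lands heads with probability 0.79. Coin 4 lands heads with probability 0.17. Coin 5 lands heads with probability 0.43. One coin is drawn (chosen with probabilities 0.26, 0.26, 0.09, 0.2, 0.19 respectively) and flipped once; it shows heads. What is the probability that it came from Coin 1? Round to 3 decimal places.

P(heads|C1) = 0.2; P(heads|C2) = 0.47; P(heads|C3) = 0.79; P(heads|C4) = 0.17; P(heads|C5) = 0.43.
Prior × likelihood for each source: 0.26·0.2=0.05200, 0.26·0.47=0.1222, 0.09·0.79=0.07110, 0.2·0.17=0.03400, 0.19·0.43=0.08170. Summing gives P(heads) = 0.36100.
P(Coin 1 | heads) = 0.05200 / 0.36100 = 0.144.

Posterior probability ≈ 0.144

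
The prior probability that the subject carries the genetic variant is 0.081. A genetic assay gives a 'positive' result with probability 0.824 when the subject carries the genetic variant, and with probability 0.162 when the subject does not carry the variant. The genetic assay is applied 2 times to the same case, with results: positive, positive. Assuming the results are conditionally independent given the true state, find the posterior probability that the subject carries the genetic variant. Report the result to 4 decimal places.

With H the event that the subject carries the genetic variant, the joint likelihood of the observed sequence is P(data|H) = 0.824·0.824 = 0.67898 and P(data|¬H) = 0.162·0.162 = 0.026244.
Bayes: P(H|data) = 0.081·0.67898 / (0.081·0.67898 + 0.919·0.026244) = 0.054997/0.079115 = 0.6952.

Posterior P(H) ≈ 0.6952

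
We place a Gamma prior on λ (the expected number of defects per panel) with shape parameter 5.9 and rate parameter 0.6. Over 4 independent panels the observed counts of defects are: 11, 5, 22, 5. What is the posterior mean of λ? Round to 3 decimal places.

Posterior mean ≈ 10.630

The Poisson likelihood adds the total count to the shape and the number of exposure periods to the rate. Here ∑xᵢ = 43 and n = 4, so shape 5.9→48.9 and rate 0.6→4.6.
E[λ | data] = 48.9/4.6 = 10.630.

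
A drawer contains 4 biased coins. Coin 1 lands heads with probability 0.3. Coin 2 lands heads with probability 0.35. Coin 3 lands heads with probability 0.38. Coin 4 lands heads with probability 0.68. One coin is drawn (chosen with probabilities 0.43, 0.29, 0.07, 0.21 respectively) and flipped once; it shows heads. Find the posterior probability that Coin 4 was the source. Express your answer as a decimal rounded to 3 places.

Tabulate prior·likelihood by source: [1] prior 0.43, lik 0.3, product 0.1290; [2] prior 0.29, lik 0.35, product 0.1015; [3] prior 0.07, lik 0.38, product 0.02660; [4] prior 0.21, lik 0.68, product 0.1428.
Normalizing constant = 0.39990; the posterior for Coin 4 is its product over the sum, 0.1428/0.39990 = 0.357.

Posterior probability ≈ 0.357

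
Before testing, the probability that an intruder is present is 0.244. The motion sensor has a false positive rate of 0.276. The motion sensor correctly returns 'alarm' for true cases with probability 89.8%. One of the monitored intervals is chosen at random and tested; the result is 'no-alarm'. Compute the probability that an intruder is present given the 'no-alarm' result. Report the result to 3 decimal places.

Let H be the event that an intruder is present. P(H) = 0.244, so P(¬H) = 0.756. With E the 'no-alarm' result, P(E|H) = 0.102 and P(E|¬H) = 0.724.
P(E) = 0.102·0.244 + 0.724·0.756 = 0.024888 + 0.54734 = 0.57223.
By Bayes' theorem, P(H|E) = 0.024888 / 0.57223 = 0.043.

P(H | E) ≈ 0.043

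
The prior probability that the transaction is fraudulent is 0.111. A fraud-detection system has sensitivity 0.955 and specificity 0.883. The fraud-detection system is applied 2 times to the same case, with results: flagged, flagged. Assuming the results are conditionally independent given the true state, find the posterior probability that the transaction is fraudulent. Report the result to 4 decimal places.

Posterior P(H) ≈ 0.8927

With H the event that the transaction is fraudulent, the joint likelihood of the observed sequence is P(data|H) = 0.955·0.955 = 0.91202 and P(data|¬H) = 0.117·0.117 = 0.013689.
Bayes: P(H|data) = 0.111·0.91202 / (0.111·0.91202 + 0.889·0.013689) = 0.10123/0.11340 = 0.8927.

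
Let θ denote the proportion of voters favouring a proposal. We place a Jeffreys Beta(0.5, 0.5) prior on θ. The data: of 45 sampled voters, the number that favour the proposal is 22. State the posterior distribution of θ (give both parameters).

Posterior: Beta(22.5, 23.5)

Observing 22 successes and 23 failures updates Beta(0.5, 0.5) by adding the success and failure counts to the two shape parameters: α = 0.5+22 = 22.5, β = 0.5+23 = 23.5.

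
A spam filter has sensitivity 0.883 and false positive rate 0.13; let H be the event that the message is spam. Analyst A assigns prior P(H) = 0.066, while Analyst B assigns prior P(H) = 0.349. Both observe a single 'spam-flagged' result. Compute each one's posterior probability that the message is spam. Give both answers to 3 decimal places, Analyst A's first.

Analyst A: 0.324; Analyst B: 0.785

P('+'|H) = 0.883, P('+'|¬H) = 0.13.
Analyst A: numerator 0.883·0.066 = 0.058278; evidence = 0.058278+0.13·0.934 = 0.17970; posterior = 0.324.
Analyst B: numerator 0.883·0.349 = 0.30817; evidence = 0.30817+0.13·0.651 = 0.39280; posterior = 0.785.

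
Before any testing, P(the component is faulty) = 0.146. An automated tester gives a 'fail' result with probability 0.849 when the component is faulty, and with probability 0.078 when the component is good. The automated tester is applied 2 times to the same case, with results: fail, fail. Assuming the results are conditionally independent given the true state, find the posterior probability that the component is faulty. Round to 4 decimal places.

Let H be the event that the component is faulty; start with P(H) = 0.146. P('fail'|H) = 0.849, P('fail'|¬H) = 0.078.
Update on result 1 ('fail'): P(H) ← 0.849·0.1460 / (0.849·0.1460 + 0.078·0.8540) = 0.12395/0.19057 = 0.6505.
Update on result 2 ('fail'): P(H) ← 0.849·0.6505 / (0.849·0.6505 + 0.078·0.3495) = 0.55223/0.57950 = 0.9530.

Posterior P(H) ≈ 0.9530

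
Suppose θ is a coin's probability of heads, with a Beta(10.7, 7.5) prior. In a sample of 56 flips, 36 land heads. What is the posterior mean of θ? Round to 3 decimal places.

Posterior mean ≈ 0.629

Observing 36 successes and 20 failures updates Beta(10.7, 7.5) by adding the success and failure counts to the two shape parameters: α = 10.7+36 = 46.7, β = 7.5+20 = 27.5.
Posterior mean = α/(α+β) = 46.7/74.2 = 0.629.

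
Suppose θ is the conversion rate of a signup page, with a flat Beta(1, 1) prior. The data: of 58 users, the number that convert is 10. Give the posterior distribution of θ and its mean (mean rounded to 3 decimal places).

The binomial likelihood is conjugate to the Beta prior: with 10 successes and 48 failures, the posterior is Beta(1+10, 1+48) = Beta(11, 49).
Posterior mean = α/(α+β) = 11/60 = 0.183.

Posterior: Beta(11, 49); mean ≈ 0.183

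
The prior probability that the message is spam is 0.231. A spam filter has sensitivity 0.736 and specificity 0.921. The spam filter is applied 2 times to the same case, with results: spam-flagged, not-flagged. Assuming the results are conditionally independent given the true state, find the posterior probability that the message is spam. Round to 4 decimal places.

With H the event that the message is spam, the joint likelihood of the observed sequence is P(data|H) = 0.736·0.264 = 0.19430 and P(data|¬H) = 0.079·0.921 = 0.072759.
Bayes: P(H|data) = 0.231·0.19430 / (0.231·0.19430 + 0.769·0.072759) = 0.044884/0.10084 = 0.4451.

Posterior P(H) ≈ 0.4451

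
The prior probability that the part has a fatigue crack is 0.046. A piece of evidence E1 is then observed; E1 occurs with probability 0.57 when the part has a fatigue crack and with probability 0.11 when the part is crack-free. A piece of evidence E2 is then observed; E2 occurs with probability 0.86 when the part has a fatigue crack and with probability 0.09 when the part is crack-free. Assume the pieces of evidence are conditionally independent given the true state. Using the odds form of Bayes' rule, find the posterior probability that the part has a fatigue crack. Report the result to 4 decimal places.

Posterior probability ≈ 0.7048

Prior odds = 0.046/(1−0.046) = 0.048218. In log-odds, ln(0.048218) = -3.0320.
Add log likelihood ratios: ln(5.1818) + ln(9.5556) = 3.9023.
Posterior log-odds = 0.87026, so posterior odds = exp(0.87026) = 2.3875. Converting, P(H|E) = 2.3875/3.3875 = 0.7048.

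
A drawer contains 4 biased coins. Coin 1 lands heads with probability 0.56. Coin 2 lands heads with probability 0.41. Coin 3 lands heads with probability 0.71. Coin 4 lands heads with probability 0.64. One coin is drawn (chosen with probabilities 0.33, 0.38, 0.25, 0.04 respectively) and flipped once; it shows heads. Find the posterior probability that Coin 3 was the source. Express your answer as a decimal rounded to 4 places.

Posterior probability ≈ 0.3265

P(heads|C1) = 0.56; P(heads|C2) = 0.41; P(heads|C3) = 0.71; P(heads|C4) = 0.64.
Prior × likelihood for each source: 0.33·0.56=0.1848, 0.38·0.41=0.1558, 0.25·0.71=0.1775, 0.04·0.64=0.02560. Summing gives P(heads) = 0.54370.
P(Coin 3 | heads) = 0.1775 / 0.54370 = 0.3265.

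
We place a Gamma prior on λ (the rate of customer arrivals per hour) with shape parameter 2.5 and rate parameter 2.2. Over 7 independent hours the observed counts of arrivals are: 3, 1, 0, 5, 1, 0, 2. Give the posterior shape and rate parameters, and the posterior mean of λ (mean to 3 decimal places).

The Poisson likelihood adds the total count to the shape and the number of exposure periods to the rate. Here ∑xᵢ = 12 and n = 7, so shape 2.5→14.5 and rate 2.2→9.2.
E[λ | data] = 14.5/9.2 = 1.576.

Posterior: Gamma(shape=14.5, rate=9.2); mean ≈ 1.576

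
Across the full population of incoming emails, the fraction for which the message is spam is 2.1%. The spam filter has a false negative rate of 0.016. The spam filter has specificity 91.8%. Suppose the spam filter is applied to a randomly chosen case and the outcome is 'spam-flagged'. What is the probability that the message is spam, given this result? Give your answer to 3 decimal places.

Write H for 'the message is spam'. Prior odds H:¬H = 0.021/0.979 = 0.021450. For the 'spam-flagged' outcome, the likelihood ratio is 0.984/0.082 = 12.000.
Posterior odds = 0.021450 × 12.000 = 0.25741, so P(H|E) = 0.25741/(1+0.25741) = 0.205.

P(H | E) ≈ 0.205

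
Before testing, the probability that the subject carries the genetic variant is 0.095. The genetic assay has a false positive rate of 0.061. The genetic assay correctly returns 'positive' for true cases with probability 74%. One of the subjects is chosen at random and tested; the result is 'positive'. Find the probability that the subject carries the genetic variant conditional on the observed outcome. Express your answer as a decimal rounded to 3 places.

Write H for 'the subject carries the genetic variant'. Prior odds H:¬H = 0.095/0.905 = 0.10497. For the 'positive' outcome, the likelihood ratio is 0.74/0.061 = 12.131.
Posterior odds = 0.10497 × 12.131 = 1.2734, so P(H|E) = 1.2734/(1+1.2734) = 0.560.

P(H | E) ≈ 0.560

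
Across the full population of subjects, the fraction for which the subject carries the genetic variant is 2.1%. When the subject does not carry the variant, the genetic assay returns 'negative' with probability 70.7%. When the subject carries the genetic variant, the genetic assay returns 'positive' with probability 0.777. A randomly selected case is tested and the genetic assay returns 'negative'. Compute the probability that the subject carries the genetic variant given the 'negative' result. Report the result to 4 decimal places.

Write H for 'the subject carries the genetic variant'. Prior odds H:¬H = 0.021/0.979 = 0.021450. For the 'negative' outcome, the likelihood ratio is 0.223/0.707 = 0.31542.
Posterior odds = 0.021450 × 0.31542 = 0.0067658, so P(H|E) = 0.0067658/(1+0.0067658) = 0.0067.

P(H | E) ≈ 0.0067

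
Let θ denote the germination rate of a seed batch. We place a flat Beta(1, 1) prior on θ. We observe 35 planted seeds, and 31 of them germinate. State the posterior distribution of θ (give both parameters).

Posterior: Beta(32, 5)

The binomial likelihood is conjugate to the Beta prior: with 31 successes and 4 failures, the posterior is Beta(1+31, 1+4) = Beta(32, 5).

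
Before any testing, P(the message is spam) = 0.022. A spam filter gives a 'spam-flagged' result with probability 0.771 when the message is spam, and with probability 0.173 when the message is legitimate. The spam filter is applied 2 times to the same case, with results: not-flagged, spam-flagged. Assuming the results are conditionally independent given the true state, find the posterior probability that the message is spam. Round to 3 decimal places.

With H the event that the message is spam, the joint likelihood of the observed sequence is P(data|H) = 0.229·0.771 = 0.17656 and P(data|¬H) = 0.827·0.173 = 0.14307.
Bayes: P(H|data) = 0.022·0.17656 / (0.022·0.17656 + 0.978·0.14307) = 0.0038843/0.14381 = 0.0270.

Posterior P(H) ≈ 0.027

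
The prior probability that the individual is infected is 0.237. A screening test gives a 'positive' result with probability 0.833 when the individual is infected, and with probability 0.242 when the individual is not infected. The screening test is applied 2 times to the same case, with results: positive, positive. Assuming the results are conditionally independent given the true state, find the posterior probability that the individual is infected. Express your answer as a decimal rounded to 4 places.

Posterior P(H) ≈ 0.7863

With H the event that the individual is infected, the joint likelihood of the observed sequence is P(data|H) = 0.833·0.833 = 0.69389 and P(data|¬H) = 0.242·0.242 = 0.058564.
Bayes: P(H|data) = 0.237·0.69389 / (0.237·0.69389 + 0.763·0.058564) = 0.16445/0.20914 = 0.7863.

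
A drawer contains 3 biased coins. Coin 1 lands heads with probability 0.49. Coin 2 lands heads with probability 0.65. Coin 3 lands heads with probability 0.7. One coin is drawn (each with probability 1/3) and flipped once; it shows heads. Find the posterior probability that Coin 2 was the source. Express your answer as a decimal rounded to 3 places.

Posterior probability ≈ 0.353

Tabulate prior·likelihood by source: [1] prior 0.333333, lik 0.49, product 0.1633; [2] prior 0.333333, lik 0.65, product 0.2167; [3] prior 0.333333, lik 0.7, product 0.2333.
Normalizing constant = 0.61333; the posterior for Coin 2 is its product over the sum, 0.2167/0.61333 = 0.353.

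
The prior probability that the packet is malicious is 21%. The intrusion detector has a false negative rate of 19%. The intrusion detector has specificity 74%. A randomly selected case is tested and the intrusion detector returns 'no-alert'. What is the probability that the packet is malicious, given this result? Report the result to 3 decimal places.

Let H be the event that the packet is malicious. P(H) = 0.21, so P(¬H) = 0.79. With E the 'no-alert' result, P(E|H) = 0.19 and P(E|¬H) = 0.74.
P(E) = 0.19·0.21 + 0.74·0.79 = 0.039900 + 0.58460 = 0.62450.
By Bayes' theorem, P(H|E) = 0.039900 / 0.62450 = 0.064.

P(H | E) ≈ 0.064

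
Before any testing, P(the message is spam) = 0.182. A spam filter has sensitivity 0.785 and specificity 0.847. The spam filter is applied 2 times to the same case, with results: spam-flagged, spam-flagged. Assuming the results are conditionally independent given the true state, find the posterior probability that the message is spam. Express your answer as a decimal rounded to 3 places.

Let H be the event that the message is spam; start with P(H) = 0.182. P('spam-flagged'|H) = 0.785, P('spam-flagged'|¬H) = 0.153.
Update on result 1 ('spam-flagged'): P(H) ← 0.785·0.1820 / (0.785·0.1820 + 0.153·0.8180) = 0.14287/0.26802 = 0.5330.
Update on result 2 ('spam-flagged'): P(H) ← 0.785·0.5330 / (0.785·0.5330 + 0.153·0.4670) = 0.41844/0.48989 = 0.8542.

Posterior P(H) ≈ 0.854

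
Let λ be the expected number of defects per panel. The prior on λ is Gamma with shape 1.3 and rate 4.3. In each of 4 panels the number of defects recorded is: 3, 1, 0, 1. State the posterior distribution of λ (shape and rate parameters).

Total count ∑xᵢ = 5 over n = 4 panels.
Gamma is conjugate to the Poisson likelihood: posterior is Gamma(shape = 1.3+5 = 6.3, rate = 4.3+4 = 8.3).

Posterior: Gamma(shape=6.3, rate=8.3)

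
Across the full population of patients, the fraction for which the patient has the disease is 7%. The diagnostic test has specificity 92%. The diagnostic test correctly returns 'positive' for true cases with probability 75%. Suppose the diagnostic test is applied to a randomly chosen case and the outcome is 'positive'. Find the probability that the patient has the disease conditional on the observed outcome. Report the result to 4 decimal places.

P(H | E) ≈ 0.4137

Let H be the event that the patient has the disease. P(H) = 0.07, so P(¬H) = 0.93. With E the 'positive' result, P(E|H) = 0.75 and P(E|¬H) = 0.08.
P(E) = 0.75·0.07 + 0.08·0.93 = 0.052500 + 0.074400 = 0.12690.
By Bayes' theorem, P(H|E) = 0.052500 / 0.12690 = 0.4137.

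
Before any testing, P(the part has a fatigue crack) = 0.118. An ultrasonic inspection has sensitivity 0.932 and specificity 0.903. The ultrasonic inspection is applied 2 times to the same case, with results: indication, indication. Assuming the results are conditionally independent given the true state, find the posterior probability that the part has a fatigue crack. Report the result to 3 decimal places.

Posterior P(H) ≈ 0.925

Let H be the event that the part has a fatigue crack; start with P(H) = 0.118. P('indication'|H) = 0.932, P('indication'|¬H) = 0.097.
Update on result 1 ('indication'): P(H) ← 0.932·0.1180 / (0.932·0.1180 + 0.097·0.8820) = 0.10998/0.19553 = 0.5625.
Update on result 2 ('indication'): P(H) ← 0.932·0.5625 / (0.932·0.5625 + 0.097·0.4375) = 0.52420/0.56665 = 0.9251.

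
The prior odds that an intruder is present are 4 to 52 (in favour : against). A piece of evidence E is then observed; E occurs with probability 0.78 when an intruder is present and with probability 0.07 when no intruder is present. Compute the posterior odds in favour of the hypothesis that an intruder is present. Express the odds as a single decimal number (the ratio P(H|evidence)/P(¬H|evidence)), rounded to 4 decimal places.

Posterior odds ≈ 0.8571

Prior odds = 4/52 = 0.076923. In log-odds, ln(0.076923) = -2.5649.
Add log likelihood ratio: ln(11.143) = 2.4108.
Posterior log-odds = -0.15415, so posterior odds = exp(-0.15415) = 0.85714.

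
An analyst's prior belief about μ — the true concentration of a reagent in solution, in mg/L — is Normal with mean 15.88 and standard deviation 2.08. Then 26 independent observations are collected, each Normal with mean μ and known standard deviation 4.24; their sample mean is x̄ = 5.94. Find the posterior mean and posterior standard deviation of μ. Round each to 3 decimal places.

Posterior mean ≈ 7.310; posterior SD ≈ 0.772

Prior precision 1/τ₀² = 1/2.08² = 0.231139; data precision n/σ² = 26/4.24² = 1.44624.
Posterior precision = 0.231139 + 1.44624 = 1.67738, giving posterior SD = 1/√1.67738 = 0.772.
Posterior mean = (0.231139·15.88 + 1.44624·5.94) / 1.67738 = 7.310.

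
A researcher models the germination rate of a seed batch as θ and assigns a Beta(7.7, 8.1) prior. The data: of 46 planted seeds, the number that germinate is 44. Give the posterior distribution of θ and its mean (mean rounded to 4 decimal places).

Observing 44 successes and 2 failures updates Beta(7.7, 8.1) by adding the success and failure counts to the two shape parameters: α = 7.7+44 = 51.7, β = 8.1+2 = 10.1.
E[θ | data] = 51.7/(51.7+10.1) = 0.8366.

Posterior: Beta(51.7, 10.1); mean ≈ 0.8366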